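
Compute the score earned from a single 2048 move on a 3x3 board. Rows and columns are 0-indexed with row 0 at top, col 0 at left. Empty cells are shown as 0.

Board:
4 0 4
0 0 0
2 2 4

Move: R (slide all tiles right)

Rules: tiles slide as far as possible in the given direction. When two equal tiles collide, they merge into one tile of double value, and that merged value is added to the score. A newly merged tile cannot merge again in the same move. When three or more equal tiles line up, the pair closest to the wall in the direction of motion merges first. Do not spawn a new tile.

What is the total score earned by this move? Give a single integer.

Slide right:
row 0: [4, 0, 4] -> [0, 0, 8]  score +8 (running 8)
row 1: [0, 0, 0] -> [0, 0, 0]  score +0 (running 8)
row 2: [2, 2, 4] -> [0, 4, 4]  score +4 (running 12)
Board after move:
0 0 8
0 0 0
0 4 4

Answer: 12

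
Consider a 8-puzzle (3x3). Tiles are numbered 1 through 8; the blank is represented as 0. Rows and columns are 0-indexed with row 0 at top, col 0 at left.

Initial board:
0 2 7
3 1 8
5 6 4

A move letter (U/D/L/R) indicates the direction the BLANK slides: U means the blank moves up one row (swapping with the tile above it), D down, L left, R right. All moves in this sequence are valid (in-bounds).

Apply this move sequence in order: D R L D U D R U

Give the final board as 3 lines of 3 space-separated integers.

After move 1 (D):
3 2 7
0 1 8
5 6 4

After move 2 (R):
3 2 7
1 0 8
5 6 4

After move 3 (L):
3 2 7
0 1 8
5 6 4

After move 4 (D):
3 2 7
5 1 8
0 6 4

After move 5 (U):
3 2 7
0 1 8
5 6 4

After move 6 (D):
3 2 7
5 1 8
0 6 4

After move 7 (R):
3 2 7
5 1 8
6 0 4

After move 8 (U):
3 2 7
5 0 8
6 1 4

Answer: 3 2 7
5 0 8
6 1 4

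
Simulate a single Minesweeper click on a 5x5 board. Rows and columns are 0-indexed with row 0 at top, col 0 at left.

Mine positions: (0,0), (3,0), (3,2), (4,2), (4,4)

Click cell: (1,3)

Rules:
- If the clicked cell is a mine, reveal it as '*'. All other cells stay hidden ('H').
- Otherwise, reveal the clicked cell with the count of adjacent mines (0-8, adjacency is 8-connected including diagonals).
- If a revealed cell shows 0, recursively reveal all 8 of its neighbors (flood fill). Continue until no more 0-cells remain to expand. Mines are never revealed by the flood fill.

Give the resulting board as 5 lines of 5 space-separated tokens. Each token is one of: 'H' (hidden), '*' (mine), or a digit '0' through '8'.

H 1 0 0 0
H 1 0 0 0
H 2 1 1 0
H H H 3 1
H H H H H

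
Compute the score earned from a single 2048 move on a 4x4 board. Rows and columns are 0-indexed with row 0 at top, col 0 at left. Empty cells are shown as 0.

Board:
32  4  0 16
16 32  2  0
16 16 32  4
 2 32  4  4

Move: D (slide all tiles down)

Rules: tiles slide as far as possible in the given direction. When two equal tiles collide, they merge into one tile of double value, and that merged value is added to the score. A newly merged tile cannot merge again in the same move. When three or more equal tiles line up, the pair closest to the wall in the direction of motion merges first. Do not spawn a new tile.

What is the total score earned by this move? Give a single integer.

Answer: 40

Derivation:
Slide down:
col 0: [32, 16, 16, 2] -> [0, 32, 32, 2]  score +32 (running 32)
col 1: [4, 32, 16, 32] -> [4, 32, 16, 32]  score +0 (running 32)
col 2: [0, 2, 32, 4] -> [0, 2, 32, 4]  score +0 (running 32)
col 3: [16, 0, 4, 4] -> [0, 0, 16, 8]  score +8 (running 40)
Board after move:
 0  4  0  0
32 32  2  0
32 16 32 16
 2 32  4  8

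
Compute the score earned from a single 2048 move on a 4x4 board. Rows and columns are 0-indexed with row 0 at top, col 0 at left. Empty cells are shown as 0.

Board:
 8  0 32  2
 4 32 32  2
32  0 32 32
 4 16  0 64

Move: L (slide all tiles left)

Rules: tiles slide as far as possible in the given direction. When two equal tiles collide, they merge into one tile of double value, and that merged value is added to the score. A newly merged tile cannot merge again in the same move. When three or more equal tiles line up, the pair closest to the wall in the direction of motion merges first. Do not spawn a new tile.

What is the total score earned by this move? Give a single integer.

Slide left:
row 0: [8, 0, 32, 2] -> [8, 32, 2, 0]  score +0 (running 0)
row 1: [4, 32, 32, 2] -> [4, 64, 2, 0]  score +64 (running 64)
row 2: [32, 0, 32, 32] -> [64, 32, 0, 0]  score +64 (running 128)
row 3: [4, 16, 0, 64] -> [4, 16, 64, 0]  score +0 (running 128)
Board after move:
 8 32  2  0
 4 64  2  0
64 32  0  0
 4 16 64  0

Answer: 128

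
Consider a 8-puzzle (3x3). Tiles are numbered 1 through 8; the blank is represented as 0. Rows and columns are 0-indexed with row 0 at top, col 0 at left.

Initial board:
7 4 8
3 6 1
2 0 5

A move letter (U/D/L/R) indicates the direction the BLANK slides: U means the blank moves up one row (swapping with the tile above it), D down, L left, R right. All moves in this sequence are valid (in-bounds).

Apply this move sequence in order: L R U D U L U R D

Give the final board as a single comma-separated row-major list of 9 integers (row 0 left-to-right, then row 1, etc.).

After move 1 (L):
7 4 8
3 6 1
0 2 5

After move 2 (R):
7 4 8
3 6 1
2 0 5

After move 3 (U):
7 4 8
3 0 1
2 6 5

After move 4 (D):
7 4 8
3 6 1
2 0 5

After move 5 (U):
7 4 8
3 0 1
2 6 5

After move 6 (L):
7 4 8
0 3 1
2 6 5

After move 7 (U):
0 4 8
7 3 1
2 6 5

After move 8 (R):
4 0 8
7 3 1
2 6 5

After move 9 (D):
4 3 8
7 0 1
2 6 5

Answer: 4, 3, 8, 7, 0, 1, 2, 6, 5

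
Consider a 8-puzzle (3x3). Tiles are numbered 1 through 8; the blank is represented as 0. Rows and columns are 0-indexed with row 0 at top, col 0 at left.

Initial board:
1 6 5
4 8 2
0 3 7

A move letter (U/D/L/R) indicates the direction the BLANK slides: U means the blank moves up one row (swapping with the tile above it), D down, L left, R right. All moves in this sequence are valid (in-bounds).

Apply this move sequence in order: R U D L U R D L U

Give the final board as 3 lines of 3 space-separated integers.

Answer: 1 6 5
0 3 2
8 4 7

Derivation:
After move 1 (R):
1 6 5
4 8 2
3 0 7

After move 2 (U):
1 6 5
4 0 2
3 8 7

After move 3 (D):
1 6 5
4 8 2
3 0 7

After move 4 (L):
1 6 5
4 8 2
0 3 7

After move 5 (U):
1 6 5
0 8 2
4 3 7

After move 6 (R):
1 6 5
8 0 2
4 3 7

After move 7 (D):
1 6 5
8 3 2
4 0 7

After move 8 (L):
1 6 5
8 3 2
0 4 7

After move 9 (U):
1 6 5
0 3 2
8 4 7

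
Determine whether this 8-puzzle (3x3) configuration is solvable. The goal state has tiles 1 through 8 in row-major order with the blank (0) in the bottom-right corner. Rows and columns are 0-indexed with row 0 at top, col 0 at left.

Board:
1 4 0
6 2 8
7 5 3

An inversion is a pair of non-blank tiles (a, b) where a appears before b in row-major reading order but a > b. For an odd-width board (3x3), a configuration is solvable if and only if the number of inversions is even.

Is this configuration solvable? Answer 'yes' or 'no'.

Inversions (pairs i<j in row-major order where tile[i] > tile[j] > 0): 11
11 is odd, so the puzzle is not solvable.

Answer: no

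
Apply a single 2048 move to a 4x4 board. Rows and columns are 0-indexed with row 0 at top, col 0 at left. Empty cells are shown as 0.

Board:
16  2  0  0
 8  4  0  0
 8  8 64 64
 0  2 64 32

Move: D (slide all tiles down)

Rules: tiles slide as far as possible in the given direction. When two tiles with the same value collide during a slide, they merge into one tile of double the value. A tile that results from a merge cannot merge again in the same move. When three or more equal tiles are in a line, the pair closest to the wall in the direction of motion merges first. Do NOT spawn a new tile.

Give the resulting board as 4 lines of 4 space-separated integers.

Answer:   0   2   0   0
  0   4   0   0
 16   8   0  64
 16   2 128  32

Derivation:
Slide down:
col 0: [16, 8, 8, 0] -> [0, 0, 16, 16]
col 1: [2, 4, 8, 2] -> [2, 4, 8, 2]
col 2: [0, 0, 64, 64] -> [0, 0, 0, 128]
col 3: [0, 0, 64, 32] -> [0, 0, 64, 32]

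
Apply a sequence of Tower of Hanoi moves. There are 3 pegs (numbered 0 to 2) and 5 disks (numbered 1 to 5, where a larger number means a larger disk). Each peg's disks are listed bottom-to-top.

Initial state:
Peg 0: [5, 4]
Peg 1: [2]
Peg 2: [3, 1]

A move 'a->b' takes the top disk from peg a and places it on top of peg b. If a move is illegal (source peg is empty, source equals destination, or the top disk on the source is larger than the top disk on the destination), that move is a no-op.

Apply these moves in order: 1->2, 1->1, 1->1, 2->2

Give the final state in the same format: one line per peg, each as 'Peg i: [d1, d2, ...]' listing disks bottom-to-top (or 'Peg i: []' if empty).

After move 1 (1->2):
Peg 0: [5, 4]
Peg 1: [2]
Peg 2: [3, 1]

After move 2 (1->1):
Peg 0: [5, 4]
Peg 1: [2]
Peg 2: [3, 1]

After move 3 (1->1):
Peg 0: [5, 4]
Peg 1: [2]
Peg 2: [3, 1]

After move 4 (2->2):
Peg 0: [5, 4]
Peg 1: [2]
Peg 2: [3, 1]

Answer: Peg 0: [5, 4]
Peg 1: [2]
Peg 2: [3, 1]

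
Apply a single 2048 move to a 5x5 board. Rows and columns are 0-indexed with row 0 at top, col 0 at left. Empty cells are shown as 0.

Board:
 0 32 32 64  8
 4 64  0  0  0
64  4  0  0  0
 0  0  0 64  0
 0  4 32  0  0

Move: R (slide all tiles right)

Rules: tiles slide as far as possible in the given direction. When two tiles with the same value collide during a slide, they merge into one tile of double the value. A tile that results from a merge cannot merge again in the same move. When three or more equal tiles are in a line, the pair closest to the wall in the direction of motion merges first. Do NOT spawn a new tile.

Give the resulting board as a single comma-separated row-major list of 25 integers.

Slide right:
row 0: [0, 32, 32, 64, 8] -> [0, 0, 64, 64, 8]
row 1: [4, 64, 0, 0, 0] -> [0, 0, 0, 4, 64]
row 2: [64, 4, 0, 0, 0] -> [0, 0, 0, 64, 4]
row 3: [0, 0, 0, 64, 0] -> [0, 0, 0, 0, 64]
row 4: [0, 4, 32, 0, 0] -> [0, 0, 0, 4, 32]

Answer: 0, 0, 64, 64, 8, 0, 0, 0, 4, 64, 0, 0, 0, 64, 4, 0, 0, 0, 0, 64, 0, 0, 0, 4, 32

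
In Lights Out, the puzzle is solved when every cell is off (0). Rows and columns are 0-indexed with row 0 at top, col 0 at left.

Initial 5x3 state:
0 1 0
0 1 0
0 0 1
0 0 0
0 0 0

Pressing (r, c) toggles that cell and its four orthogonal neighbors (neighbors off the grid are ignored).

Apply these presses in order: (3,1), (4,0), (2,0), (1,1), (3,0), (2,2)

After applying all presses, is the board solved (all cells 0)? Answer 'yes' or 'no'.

After press 1 at (3,1):
0 1 0
0 1 0
0 1 1
1 1 1
0 1 0

After press 2 at (4,0):
0 1 0
0 1 0
0 1 1
0 1 1
1 0 0

After press 3 at (2,0):
0 1 0
1 1 0
1 0 1
1 1 1
1 0 0

After press 4 at (1,1):
0 0 0
0 0 1
1 1 1
1 1 1
1 0 0

After press 5 at (3,0):
0 0 0
0 0 1
0 1 1
0 0 1
0 0 0

After press 6 at (2,2):
0 0 0
0 0 0
0 0 0
0 0 0
0 0 0

Lights still on: 0

Answer: yes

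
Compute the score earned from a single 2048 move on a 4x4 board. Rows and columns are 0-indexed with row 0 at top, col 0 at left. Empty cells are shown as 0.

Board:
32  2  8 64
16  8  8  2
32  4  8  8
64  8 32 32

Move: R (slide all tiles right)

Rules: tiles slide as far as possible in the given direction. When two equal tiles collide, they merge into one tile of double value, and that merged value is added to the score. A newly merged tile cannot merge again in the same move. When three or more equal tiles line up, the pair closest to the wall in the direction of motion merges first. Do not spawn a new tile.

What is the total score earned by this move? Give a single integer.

Slide right:
row 0: [32, 2, 8, 64] -> [32, 2, 8, 64]  score +0 (running 0)
row 1: [16, 8, 8, 2] -> [0, 16, 16, 2]  score +16 (running 16)
row 2: [32, 4, 8, 8] -> [0, 32, 4, 16]  score +16 (running 32)
row 3: [64, 8, 32, 32] -> [0, 64, 8, 64]  score +64 (running 96)
Board after move:
32  2  8 64
 0 16 16  2
 0 32  4 16
 0 64  8 64

Answer: 96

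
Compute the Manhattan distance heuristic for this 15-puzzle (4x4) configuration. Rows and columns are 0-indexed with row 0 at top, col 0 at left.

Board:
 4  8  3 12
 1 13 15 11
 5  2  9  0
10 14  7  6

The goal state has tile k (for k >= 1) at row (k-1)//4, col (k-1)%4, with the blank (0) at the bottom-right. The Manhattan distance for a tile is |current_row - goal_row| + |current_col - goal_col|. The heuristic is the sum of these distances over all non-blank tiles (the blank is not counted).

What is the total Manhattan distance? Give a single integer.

Answer: 29

Derivation:
Tile 4: at (0,0), goal (0,3), distance |0-0|+|0-3| = 3
Tile 8: at (0,1), goal (1,3), distance |0-1|+|1-3| = 3
Tile 3: at (0,2), goal (0,2), distance |0-0|+|2-2| = 0
Tile 12: at (0,3), goal (2,3), distance |0-2|+|3-3| = 2
Tile 1: at (1,0), goal (0,0), distance |1-0|+|0-0| = 1
Tile 13: at (1,1), goal (3,0), distance |1-3|+|1-0| = 3
Tile 15: at (1,2), goal (3,2), distance |1-3|+|2-2| = 2
Tile 11: at (1,3), goal (2,2), distance |1-2|+|3-2| = 2
Tile 5: at (2,0), goal (1,0), distance |2-1|+|0-0| = 1
Tile 2: at (2,1), goal (0,1), distance |2-0|+|1-1| = 2
Tile 9: at (2,2), goal (2,0), distance |2-2|+|2-0| = 2
Tile 10: at (3,0), goal (2,1), distance |3-2|+|0-1| = 2
Tile 14: at (3,1), goal (3,1), distance |3-3|+|1-1| = 0
Tile 7: at (3,2), goal (1,2), distance |3-1|+|2-2| = 2
Tile 6: at (3,3), goal (1,1), distance |3-1|+|3-1| = 4
Sum: 3 + 3 + 0 + 2 + 1 + 3 + 2 + 2 + 1 + 2 + 2 + 2 + 0 + 2 + 4 = 29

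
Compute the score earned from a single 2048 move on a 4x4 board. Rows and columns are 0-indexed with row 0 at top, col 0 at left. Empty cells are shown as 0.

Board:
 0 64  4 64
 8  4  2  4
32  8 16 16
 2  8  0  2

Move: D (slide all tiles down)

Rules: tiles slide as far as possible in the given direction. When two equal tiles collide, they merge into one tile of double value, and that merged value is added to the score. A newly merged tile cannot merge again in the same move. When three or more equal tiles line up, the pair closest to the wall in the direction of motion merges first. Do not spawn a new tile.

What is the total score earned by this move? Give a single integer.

Answer: 16

Derivation:
Slide down:
col 0: [0, 8, 32, 2] -> [0, 8, 32, 2]  score +0 (running 0)
col 1: [64, 4, 8, 8] -> [0, 64, 4, 16]  score +16 (running 16)
col 2: [4, 2, 16, 0] -> [0, 4, 2, 16]  score +0 (running 16)
col 3: [64, 4, 16, 2] -> [64, 4, 16, 2]  score +0 (running 16)
Board after move:
 0  0  0 64
 8 64  4  4
32  4  2 16
 2 16 16  2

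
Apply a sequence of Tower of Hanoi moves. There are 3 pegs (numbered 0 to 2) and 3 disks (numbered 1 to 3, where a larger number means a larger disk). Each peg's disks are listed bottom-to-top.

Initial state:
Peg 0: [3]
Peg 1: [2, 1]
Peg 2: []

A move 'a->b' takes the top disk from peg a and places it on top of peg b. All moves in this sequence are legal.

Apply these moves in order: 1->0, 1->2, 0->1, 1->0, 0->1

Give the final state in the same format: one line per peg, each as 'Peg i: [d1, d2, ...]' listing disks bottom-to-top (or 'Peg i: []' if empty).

After move 1 (1->0):
Peg 0: [3, 1]
Peg 1: [2]
Peg 2: []

After move 2 (1->2):
Peg 0: [3, 1]
Peg 1: []
Peg 2: [2]

After move 3 (0->1):
Peg 0: [3]
Peg 1: [1]
Peg 2: [2]

After move 4 (1->0):
Peg 0: [3, 1]
Peg 1: []
Peg 2: [2]

After move 5 (0->1):
Peg 0: [3]
Peg 1: [1]
Peg 2: [2]

Answer: Peg 0: [3]
Peg 1: [1]
Peg 2: [2]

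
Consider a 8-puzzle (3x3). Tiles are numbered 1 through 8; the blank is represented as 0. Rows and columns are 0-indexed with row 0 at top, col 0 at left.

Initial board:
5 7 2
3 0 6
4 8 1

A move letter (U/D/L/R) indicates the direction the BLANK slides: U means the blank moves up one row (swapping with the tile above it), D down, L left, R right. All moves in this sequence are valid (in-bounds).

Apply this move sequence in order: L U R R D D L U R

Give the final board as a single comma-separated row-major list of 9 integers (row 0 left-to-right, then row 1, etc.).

After move 1 (L):
5 7 2
0 3 6
4 8 1

After move 2 (U):
0 7 2
5 3 6
4 8 1

After move 3 (R):
7 0 2
5 3 6
4 8 1

After move 4 (R):
7 2 0
5 3 6
4 8 1

After move 5 (D):
7 2 6
5 3 0
4 8 1

After move 6 (D):
7 2 6
5 3 1
4 8 0

After move 7 (L):
7 2 6
5 3 1
4 0 8

After move 8 (U):
7 2 6
5 0 1
4 3 8

After move 9 (R):
7 2 6
5 1 0
4 3 8

Answer: 7, 2, 6, 5, 1, 0, 4, 3, 8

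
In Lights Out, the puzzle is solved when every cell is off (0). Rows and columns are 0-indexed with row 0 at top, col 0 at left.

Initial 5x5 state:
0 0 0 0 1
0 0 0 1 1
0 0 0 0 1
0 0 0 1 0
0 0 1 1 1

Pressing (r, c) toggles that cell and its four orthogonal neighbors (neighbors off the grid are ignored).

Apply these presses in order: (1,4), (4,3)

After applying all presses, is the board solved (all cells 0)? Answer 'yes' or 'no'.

After press 1 at (1,4):
0 0 0 0 0
0 0 0 0 0
0 0 0 0 0
0 0 0 1 0
0 0 1 1 1

After press 2 at (4,3):
0 0 0 0 0
0 0 0 0 0
0 0 0 0 0
0 0 0 0 0
0 0 0 0 0

Lights still on: 0

Answer: yes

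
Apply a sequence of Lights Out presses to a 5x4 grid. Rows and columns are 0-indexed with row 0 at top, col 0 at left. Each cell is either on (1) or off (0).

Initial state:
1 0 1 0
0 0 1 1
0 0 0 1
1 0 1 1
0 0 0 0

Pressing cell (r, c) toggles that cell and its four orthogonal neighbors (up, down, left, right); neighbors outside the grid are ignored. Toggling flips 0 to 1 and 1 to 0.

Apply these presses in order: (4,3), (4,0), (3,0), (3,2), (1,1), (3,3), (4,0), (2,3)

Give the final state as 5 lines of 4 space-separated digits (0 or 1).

Answer: 1 1 1 0
1 1 0 0
1 1 0 1
0 0 1 1
1 0 0 0

Derivation:
After press 1 at (4,3):
1 0 1 0
0 0 1 1
0 0 0 1
1 0 1 0
0 0 1 1

After press 2 at (4,0):
1 0 1 0
0 0 1 1
0 0 0 1
0 0 1 0
1 1 1 1

After press 3 at (3,0):
1 0 1 0
0 0 1 1
1 0 0 1
1 1 1 0
0 1 1 1

After press 4 at (3,2):
1 0 1 0
0 0 1 1
1 0 1 1
1 0 0 1
0 1 0 1

After press 5 at (1,1):
1 1 1 0
1 1 0 1
1 1 1 1
1 0 0 1
0 1 0 1

After press 6 at (3,3):
1 1 1 0
1 1 0 1
1 1 1 0
1 0 1 0
0 1 0 0

After press 7 at (4,0):
1 1 1 0
1 1 0 1
1 1 1 0
0 0 1 0
1 0 0 0

After press 8 at (2,3):
1 1 1 0
1 1 0 0
1 1 0 1
0 0 1 1
1 0 0 0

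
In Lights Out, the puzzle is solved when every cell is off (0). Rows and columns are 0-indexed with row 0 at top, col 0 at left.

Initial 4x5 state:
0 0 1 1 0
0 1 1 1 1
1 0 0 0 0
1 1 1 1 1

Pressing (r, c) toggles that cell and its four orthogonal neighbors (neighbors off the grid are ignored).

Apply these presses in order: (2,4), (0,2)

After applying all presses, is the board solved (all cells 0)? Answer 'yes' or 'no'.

After press 1 at (2,4):
0 0 1 1 0
0 1 1 1 0
1 0 0 1 1
1 1 1 1 0

After press 2 at (0,2):
0 1 0 0 0
0 1 0 1 0
1 0 0 1 1
1 1 1 1 0

Lights still on: 10

Answer: no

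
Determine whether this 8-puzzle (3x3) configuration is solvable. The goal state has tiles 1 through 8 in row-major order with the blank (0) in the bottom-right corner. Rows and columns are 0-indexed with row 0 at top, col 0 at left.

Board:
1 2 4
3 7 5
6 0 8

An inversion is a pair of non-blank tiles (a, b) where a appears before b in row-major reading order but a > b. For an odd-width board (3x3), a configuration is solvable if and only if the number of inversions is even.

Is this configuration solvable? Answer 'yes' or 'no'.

Answer: no

Derivation:
Inversions (pairs i<j in row-major order where tile[i] > tile[j] > 0): 3
3 is odd, so the puzzle is not solvable.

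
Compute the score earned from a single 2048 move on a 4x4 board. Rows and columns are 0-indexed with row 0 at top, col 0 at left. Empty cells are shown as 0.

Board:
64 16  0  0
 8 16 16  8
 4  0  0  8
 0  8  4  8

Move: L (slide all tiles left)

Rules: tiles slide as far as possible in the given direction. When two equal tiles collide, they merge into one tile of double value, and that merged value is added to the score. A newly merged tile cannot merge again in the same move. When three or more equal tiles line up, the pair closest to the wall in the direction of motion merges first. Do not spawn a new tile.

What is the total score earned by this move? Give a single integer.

Answer: 32

Derivation:
Slide left:
row 0: [64, 16, 0, 0] -> [64, 16, 0, 0]  score +0 (running 0)
row 1: [8, 16, 16, 8] -> [8, 32, 8, 0]  score +32 (running 32)
row 2: [4, 0, 0, 8] -> [4, 8, 0, 0]  score +0 (running 32)
row 3: [0, 8, 4, 8] -> [8, 4, 8, 0]  score +0 (running 32)
Board after move:
64 16  0  0
 8 32  8  0
 4  8  0  0
 8  4  8  0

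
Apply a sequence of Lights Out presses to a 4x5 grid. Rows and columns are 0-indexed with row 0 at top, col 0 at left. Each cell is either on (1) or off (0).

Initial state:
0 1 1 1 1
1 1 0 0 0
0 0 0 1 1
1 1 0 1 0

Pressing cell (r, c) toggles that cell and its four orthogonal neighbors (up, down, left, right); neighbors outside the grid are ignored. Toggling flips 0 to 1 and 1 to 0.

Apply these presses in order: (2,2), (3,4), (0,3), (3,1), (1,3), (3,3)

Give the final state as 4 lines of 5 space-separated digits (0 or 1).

Answer: 0 1 0 1 0
1 1 0 0 1
0 0 1 0 0
0 0 1 1 0

Derivation:
After press 1 at (2,2):
0 1 1 1 1
1 1 1 0 0
0 1 1 0 1
1 1 1 1 0

After press 2 at (3,4):
0 1 1 1 1
1 1 1 0 0
0 1 1 0 0
1 1 1 0 1

After press 3 at (0,3):
0 1 0 0 0
1 1 1 1 0
0 1 1 0 0
1 1 1 0 1

After press 4 at (3,1):
0 1 0 0 0
1 1 1 1 0
0 0 1 0 0
0 0 0 0 1

After press 5 at (1,3):
0 1 0 1 0
1 1 0 0 1
0 0 1 1 0
0 0 0 0 1

After press 6 at (3,3):
0 1 0 1 0
1 1 0 0 1
0 0 1 0 0
0 0 1 1 0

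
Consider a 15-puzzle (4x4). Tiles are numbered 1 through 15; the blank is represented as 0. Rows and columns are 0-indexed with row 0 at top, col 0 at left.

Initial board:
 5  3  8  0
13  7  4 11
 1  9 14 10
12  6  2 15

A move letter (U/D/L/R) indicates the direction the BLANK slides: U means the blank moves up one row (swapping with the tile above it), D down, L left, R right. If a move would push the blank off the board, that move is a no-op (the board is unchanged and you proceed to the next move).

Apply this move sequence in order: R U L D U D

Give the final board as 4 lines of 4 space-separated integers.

Answer:  5  3  4  8
13  7  0 11
 1  9 14 10
12  6  2 15

Derivation:
After move 1 (R):
 5  3  8  0
13  7  4 11
 1  9 14 10
12  6  2 15

After move 2 (U):
 5  3  8  0
13  7  4 11
 1  9 14 10
12  6  2 15

After move 3 (L):
 5  3  0  8
13  7  4 11
 1  9 14 10
12  6  2 15

After move 4 (D):
 5  3  4  8
13  7  0 11
 1  9 14 10
12  6  2 15

After move 5 (U):
 5  3  0  8
13  7  4 11
 1  9 14 10
12  6  2 15

After move 6 (D):
 5  3  4  8
13  7  0 11
 1  9 14 10
12  6  2 15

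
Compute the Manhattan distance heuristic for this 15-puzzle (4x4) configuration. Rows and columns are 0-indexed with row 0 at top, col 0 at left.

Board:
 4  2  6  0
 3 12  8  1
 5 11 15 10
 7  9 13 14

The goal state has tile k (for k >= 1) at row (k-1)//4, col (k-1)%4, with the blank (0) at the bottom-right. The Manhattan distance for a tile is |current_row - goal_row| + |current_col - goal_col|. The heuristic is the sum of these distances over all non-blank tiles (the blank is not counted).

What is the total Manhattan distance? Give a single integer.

Answer: 31

Derivation:
Tile 4: at (0,0), goal (0,3), distance |0-0|+|0-3| = 3
Tile 2: at (0,1), goal (0,1), distance |0-0|+|1-1| = 0
Tile 6: at (0,2), goal (1,1), distance |0-1|+|2-1| = 2
Tile 3: at (1,0), goal (0,2), distance |1-0|+|0-2| = 3
Tile 12: at (1,1), goal (2,3), distance |1-2|+|1-3| = 3
Tile 8: at (1,2), goal (1,3), distance |1-1|+|2-3| = 1
Tile 1: at (1,3), goal (0,0), distance |1-0|+|3-0| = 4
Tile 5: at (2,0), goal (1,0), distance |2-1|+|0-0| = 1
Tile 11: at (2,1), goal (2,2), distance |2-2|+|1-2| = 1
Tile 15: at (2,2), goal (3,2), distance |2-3|+|2-2| = 1
Tile 10: at (2,3), goal (2,1), distance |2-2|+|3-1| = 2
Tile 7: at (3,0), goal (1,2), distance |3-1|+|0-2| = 4
Tile 9: at (3,1), goal (2,0), distance |3-2|+|1-0| = 2
Tile 13: at (3,2), goal (3,0), distance |3-3|+|2-0| = 2
Tile 14: at (3,3), goal (3,1), distance |3-3|+|3-1| = 2
Sum: 3 + 0 + 2 + 3 + 3 + 1 + 4 + 1 + 1 + 1 + 2 + 4 + 2 + 2 + 2 = 31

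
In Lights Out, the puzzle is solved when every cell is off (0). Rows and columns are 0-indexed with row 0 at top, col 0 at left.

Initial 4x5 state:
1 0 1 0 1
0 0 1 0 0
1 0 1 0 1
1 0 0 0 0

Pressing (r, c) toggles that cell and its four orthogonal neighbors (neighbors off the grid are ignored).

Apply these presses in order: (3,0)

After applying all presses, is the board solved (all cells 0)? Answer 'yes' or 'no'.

After press 1 at (3,0):
1 0 1 0 1
0 0 1 0 0
0 0 1 0 1
0 1 0 0 0

Lights still on: 7

Answer: no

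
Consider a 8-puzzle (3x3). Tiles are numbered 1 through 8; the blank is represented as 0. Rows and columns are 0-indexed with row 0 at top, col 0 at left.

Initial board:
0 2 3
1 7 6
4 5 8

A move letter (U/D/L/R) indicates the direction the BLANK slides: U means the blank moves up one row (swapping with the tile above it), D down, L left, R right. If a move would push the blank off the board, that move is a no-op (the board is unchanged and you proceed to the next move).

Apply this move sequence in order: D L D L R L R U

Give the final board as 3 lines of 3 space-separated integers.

Answer: 1 2 3
4 0 6
5 7 8

Derivation:
After move 1 (D):
1 2 3
0 7 6
4 5 8

After move 2 (L):
1 2 3
0 7 6
4 5 8

After move 3 (D):
1 2 3
4 7 6
0 5 8

After move 4 (L):
1 2 3
4 7 6
0 5 8

After move 5 (R):
1 2 3
4 7 6
5 0 8

After move 6 (L):
1 2 3
4 7 6
0 5 8

After move 7 (R):
1 2 3
4 7 6
5 0 8

After move 8 (U):
1 2 3
4 0 6
5 7 8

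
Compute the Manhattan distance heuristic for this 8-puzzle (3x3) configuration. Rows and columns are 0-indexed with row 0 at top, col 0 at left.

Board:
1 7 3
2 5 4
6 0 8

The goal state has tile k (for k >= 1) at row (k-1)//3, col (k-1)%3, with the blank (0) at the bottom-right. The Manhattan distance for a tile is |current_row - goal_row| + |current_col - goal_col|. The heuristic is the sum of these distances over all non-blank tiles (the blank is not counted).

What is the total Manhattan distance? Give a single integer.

Answer: 11

Derivation:
Tile 1: (0,0)->(0,0) = 0
Tile 7: (0,1)->(2,0) = 3
Tile 3: (0,2)->(0,2) = 0
Tile 2: (1,0)->(0,1) = 2
Tile 5: (1,1)->(1,1) = 0
Tile 4: (1,2)->(1,0) = 2
Tile 6: (2,0)->(1,2) = 3
Tile 8: (2,2)->(2,1) = 1
Sum: 0 + 3 + 0 + 2 + 0 + 2 + 3 + 1 = 11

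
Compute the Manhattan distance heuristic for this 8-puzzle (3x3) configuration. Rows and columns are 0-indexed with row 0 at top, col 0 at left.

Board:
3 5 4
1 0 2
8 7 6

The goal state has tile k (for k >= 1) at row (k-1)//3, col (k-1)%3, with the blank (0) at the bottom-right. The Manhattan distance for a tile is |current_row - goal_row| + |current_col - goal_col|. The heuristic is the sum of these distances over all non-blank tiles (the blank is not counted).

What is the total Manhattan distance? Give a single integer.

Tile 3: at (0,0), goal (0,2), distance |0-0|+|0-2| = 2
Tile 5: at (0,1), goal (1,1), distance |0-1|+|1-1| = 1
Tile 4: at (0,2), goal (1,0), distance |0-1|+|2-0| = 3
Tile 1: at (1,0), goal (0,0), distance |1-0|+|0-0| = 1
Tile 2: at (1,2), goal (0,1), distance |1-0|+|2-1| = 2
Tile 8: at (2,0), goal (2,1), distance |2-2|+|0-1| = 1
Tile 7: at (2,1), goal (2,0), distance |2-2|+|1-0| = 1
Tile 6: at (2,2), goal (1,2), distance |2-1|+|2-2| = 1
Sum: 2 + 1 + 3 + 1 + 2 + 1 + 1 + 1 = 12

Answer: 12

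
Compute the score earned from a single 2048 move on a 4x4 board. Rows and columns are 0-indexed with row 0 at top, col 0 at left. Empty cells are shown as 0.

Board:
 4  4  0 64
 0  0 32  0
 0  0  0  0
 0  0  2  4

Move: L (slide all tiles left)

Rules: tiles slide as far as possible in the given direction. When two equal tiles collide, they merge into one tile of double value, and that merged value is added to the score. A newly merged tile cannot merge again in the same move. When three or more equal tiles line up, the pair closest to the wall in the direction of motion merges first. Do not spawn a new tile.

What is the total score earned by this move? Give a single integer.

Answer: 8

Derivation:
Slide left:
row 0: [4, 4, 0, 64] -> [8, 64, 0, 0]  score +8 (running 8)
row 1: [0, 0, 32, 0] -> [32, 0, 0, 0]  score +0 (running 8)
row 2: [0, 0, 0, 0] -> [0, 0, 0, 0]  score +0 (running 8)
row 3: [0, 0, 2, 4] -> [2, 4, 0, 0]  score +0 (running 8)
Board after move:
 8 64  0  0
32  0  0  0
 0  0  0  0
 2  4  0  0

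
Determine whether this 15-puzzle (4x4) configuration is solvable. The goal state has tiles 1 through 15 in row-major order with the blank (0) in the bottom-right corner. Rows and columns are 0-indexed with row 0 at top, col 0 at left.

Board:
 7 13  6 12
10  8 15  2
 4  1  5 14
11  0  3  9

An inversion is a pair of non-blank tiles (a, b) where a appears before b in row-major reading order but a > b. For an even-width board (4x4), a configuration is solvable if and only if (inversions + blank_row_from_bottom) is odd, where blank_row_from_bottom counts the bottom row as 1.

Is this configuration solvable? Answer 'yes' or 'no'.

Inversions: 60
Blank is in row 3 (0-indexed from top), which is row 1 counting from the bottom (bottom = 1).
60 + 1 = 61, which is odd, so the puzzle is solvable.

Answer: yes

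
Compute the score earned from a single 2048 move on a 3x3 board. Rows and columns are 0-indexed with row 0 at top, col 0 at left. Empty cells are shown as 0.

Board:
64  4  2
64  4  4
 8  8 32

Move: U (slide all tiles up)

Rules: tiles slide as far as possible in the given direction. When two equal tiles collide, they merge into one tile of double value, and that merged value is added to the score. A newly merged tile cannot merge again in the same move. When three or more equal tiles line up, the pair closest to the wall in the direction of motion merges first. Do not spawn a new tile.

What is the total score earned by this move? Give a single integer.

Answer: 136

Derivation:
Slide up:
col 0: [64, 64, 8] -> [128, 8, 0]  score +128 (running 128)
col 1: [4, 4, 8] -> [8, 8, 0]  score +8 (running 136)
col 2: [2, 4, 32] -> [2, 4, 32]  score +0 (running 136)
Board after move:
128   8   2
  8   8   4
  0   0  32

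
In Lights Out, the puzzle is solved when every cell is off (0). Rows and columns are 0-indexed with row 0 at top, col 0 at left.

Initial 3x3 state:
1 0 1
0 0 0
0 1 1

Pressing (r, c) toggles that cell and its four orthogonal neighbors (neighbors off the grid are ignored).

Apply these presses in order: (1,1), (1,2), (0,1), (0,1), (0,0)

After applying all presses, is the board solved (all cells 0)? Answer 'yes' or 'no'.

Answer: yes

Derivation:
After press 1 at (1,1):
1 1 1
1 1 1
0 0 1

After press 2 at (1,2):
1 1 0
1 0 0
0 0 0

After press 3 at (0,1):
0 0 1
1 1 0
0 0 0

After press 4 at (0,1):
1 1 0
1 0 0
0 0 0

After press 5 at (0,0):
0 0 0
0 0 0
0 0 0

Lights still on: 0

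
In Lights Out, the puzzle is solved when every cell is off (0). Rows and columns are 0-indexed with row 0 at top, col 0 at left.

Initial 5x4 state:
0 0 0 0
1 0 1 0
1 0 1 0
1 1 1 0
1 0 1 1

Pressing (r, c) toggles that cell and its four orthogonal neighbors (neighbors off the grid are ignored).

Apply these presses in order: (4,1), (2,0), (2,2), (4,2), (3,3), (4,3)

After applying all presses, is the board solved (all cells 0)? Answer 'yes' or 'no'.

Answer: yes

Derivation:
After press 1 at (4,1):
0 0 0 0
1 0 1 0
1 0 1 0
1 0 1 0
0 1 0 1

After press 2 at (2,0):
0 0 0 0
0 0 1 0
0 1 1 0
0 0 1 0
0 1 0 1

After press 3 at (2,2):
0 0 0 0
0 0 0 0
0 0 0 1
0 0 0 0
0 1 0 1

After press 4 at (4,2):
0 0 0 0
0 0 0 0
0 0 0 1
0 0 1 0
0 0 1 0

After press 5 at (3,3):
0 0 0 0
0 0 0 0
0 0 0 0
0 0 0 1
0 0 1 1

After press 6 at (4,3):
0 0 0 0
0 0 0 0
0 0 0 0
0 0 0 0
0 0 0 0

Lights still on: 0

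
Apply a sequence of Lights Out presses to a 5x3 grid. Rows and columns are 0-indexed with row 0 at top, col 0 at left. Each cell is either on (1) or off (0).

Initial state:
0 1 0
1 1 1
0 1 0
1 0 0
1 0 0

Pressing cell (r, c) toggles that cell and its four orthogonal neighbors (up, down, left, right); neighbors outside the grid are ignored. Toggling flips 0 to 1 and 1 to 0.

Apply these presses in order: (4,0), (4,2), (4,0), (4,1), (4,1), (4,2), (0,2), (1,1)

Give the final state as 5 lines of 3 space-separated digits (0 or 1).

After press 1 at (4,0):
0 1 0
1 1 1
0 1 0
0 0 0
0 1 0

After press 2 at (4,2):
0 1 0
1 1 1
0 1 0
0 0 1
0 0 1

After press 3 at (4,0):
0 1 0
1 1 1
0 1 0
1 0 1
1 1 1

After press 4 at (4,1):
0 1 0
1 1 1
0 1 0
1 1 1
0 0 0

After press 5 at (4,1):
0 1 0
1 1 1
0 1 0
1 0 1
1 1 1

After press 6 at (4,2):
0 1 0
1 1 1
0 1 0
1 0 0
1 0 0

After press 7 at (0,2):
0 0 1
1 1 0
0 1 0
1 0 0
1 0 0

After press 8 at (1,1):
0 1 1
0 0 1
0 0 0
1 0 0
1 0 0

Answer: 0 1 1
0 0 1
0 0 0
1 0 0
1 0 0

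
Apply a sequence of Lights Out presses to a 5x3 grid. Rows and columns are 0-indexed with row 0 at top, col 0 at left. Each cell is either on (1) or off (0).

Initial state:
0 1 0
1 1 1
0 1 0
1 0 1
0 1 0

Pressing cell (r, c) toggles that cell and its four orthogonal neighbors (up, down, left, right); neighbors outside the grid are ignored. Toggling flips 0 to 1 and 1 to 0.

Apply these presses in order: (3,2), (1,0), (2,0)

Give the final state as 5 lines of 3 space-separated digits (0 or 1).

Answer: 1 1 0
1 0 1
0 0 1
0 1 0
0 1 1

Derivation:
After press 1 at (3,2):
0 1 0
1 1 1
0 1 1
1 1 0
0 1 1

After press 2 at (1,0):
1 1 0
0 0 1
1 1 1
1 1 0
0 1 1

After press 3 at (2,0):
1 1 0
1 0 1
0 0 1
0 1 0
0 1 1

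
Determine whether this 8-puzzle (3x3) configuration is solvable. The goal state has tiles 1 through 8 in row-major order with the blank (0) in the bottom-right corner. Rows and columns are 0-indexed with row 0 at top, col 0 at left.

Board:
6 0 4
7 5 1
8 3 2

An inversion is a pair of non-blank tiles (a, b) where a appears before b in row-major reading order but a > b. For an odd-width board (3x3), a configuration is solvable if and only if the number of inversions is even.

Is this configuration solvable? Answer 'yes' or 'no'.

Answer: yes

Derivation:
Inversions (pairs i<j in row-major order where tile[i] > tile[j] > 0): 18
18 is even, so the puzzle is solvable.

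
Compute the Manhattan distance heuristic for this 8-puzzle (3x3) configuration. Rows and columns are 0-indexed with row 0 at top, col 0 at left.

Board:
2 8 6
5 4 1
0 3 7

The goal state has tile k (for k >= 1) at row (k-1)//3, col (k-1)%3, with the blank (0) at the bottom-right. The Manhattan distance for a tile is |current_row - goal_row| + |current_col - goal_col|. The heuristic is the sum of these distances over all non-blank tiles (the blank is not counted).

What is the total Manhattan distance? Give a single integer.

Tile 2: (0,0)->(0,1) = 1
Tile 8: (0,1)->(2,1) = 2
Tile 6: (0,2)->(1,2) = 1
Tile 5: (1,0)->(1,1) = 1
Tile 4: (1,1)->(1,0) = 1
Tile 1: (1,2)->(0,0) = 3
Tile 3: (2,1)->(0,2) = 3
Tile 7: (2,2)->(2,0) = 2
Sum: 1 + 2 + 1 + 1 + 1 + 3 + 3 + 2 = 14

Answer: 14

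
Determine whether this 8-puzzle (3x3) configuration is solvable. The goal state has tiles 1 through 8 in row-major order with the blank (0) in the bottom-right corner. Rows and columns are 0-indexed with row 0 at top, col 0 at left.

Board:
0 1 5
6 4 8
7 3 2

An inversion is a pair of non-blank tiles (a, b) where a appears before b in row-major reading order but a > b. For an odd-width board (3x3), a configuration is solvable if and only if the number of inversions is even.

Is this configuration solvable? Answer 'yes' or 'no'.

Answer: yes

Derivation:
Inversions (pairs i<j in row-major order where tile[i] > tile[j] > 0): 14
14 is even, so the puzzle is solvable.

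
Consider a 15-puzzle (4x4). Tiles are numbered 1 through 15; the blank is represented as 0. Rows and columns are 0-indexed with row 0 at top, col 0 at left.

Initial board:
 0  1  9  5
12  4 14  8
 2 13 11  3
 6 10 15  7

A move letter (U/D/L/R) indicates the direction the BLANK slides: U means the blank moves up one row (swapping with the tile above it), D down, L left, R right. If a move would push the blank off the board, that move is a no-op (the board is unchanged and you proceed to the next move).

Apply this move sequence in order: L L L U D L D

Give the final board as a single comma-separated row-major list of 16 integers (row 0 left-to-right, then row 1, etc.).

Answer: 12, 1, 9, 5, 2, 4, 14, 8, 0, 13, 11, 3, 6, 10, 15, 7

Derivation:
After move 1 (L):
 0  1  9  5
12  4 14  8
 2 13 11  3
 6 10 15  7

After move 2 (L):
 0  1  9  5
12  4 14  8
 2 13 11  3
 6 10 15  7

After move 3 (L):
 0  1  9  5
12  4 14  8
 2 13 11  3
 6 10 15  7

After move 4 (U):
 0  1  9  5
12  4 14  8
 2 13 11  3
 6 10 15  7

After move 5 (D):
12  1  9  5
 0  4 14  8
 2 13 11  3
 6 10 15  7

After move 6 (L):
12  1  9  5
 0  4 14  8
 2 13 11  3
 6 10 15  7

After move 7 (D):
12  1  9  5
 2  4 14  8
 0 13 11  3
 6 10 15  7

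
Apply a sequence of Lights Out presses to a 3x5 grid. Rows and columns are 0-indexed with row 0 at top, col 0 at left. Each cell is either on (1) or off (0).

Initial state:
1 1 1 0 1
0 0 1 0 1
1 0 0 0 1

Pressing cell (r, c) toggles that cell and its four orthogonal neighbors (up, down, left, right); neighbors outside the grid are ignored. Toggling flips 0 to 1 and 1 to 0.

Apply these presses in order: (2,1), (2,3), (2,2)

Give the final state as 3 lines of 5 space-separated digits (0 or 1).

Answer: 1 1 1 0 1
0 1 0 1 1
0 0 1 0 0

Derivation:
After press 1 at (2,1):
1 1 1 0 1
0 1 1 0 1
0 1 1 0 1

After press 2 at (2,3):
1 1 1 0 1
0 1 1 1 1
0 1 0 1 0

After press 3 at (2,2):
1 1 1 0 1
0 1 0 1 1
0 0 1 0 0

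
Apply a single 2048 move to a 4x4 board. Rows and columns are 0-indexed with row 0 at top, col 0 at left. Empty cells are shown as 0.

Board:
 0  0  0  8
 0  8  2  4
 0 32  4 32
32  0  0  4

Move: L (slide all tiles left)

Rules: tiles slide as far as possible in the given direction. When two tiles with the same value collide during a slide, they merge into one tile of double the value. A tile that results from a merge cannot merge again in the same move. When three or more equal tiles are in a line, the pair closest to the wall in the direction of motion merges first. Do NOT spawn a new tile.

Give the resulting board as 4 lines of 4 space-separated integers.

Slide left:
row 0: [0, 0, 0, 8] -> [8, 0, 0, 0]
row 1: [0, 8, 2, 4] -> [8, 2, 4, 0]
row 2: [0, 32, 4, 32] -> [32, 4, 32, 0]
row 3: [32, 0, 0, 4] -> [32, 4, 0, 0]

Answer:  8  0  0  0
 8  2  4  0
32  4 32  0
32  4  0  0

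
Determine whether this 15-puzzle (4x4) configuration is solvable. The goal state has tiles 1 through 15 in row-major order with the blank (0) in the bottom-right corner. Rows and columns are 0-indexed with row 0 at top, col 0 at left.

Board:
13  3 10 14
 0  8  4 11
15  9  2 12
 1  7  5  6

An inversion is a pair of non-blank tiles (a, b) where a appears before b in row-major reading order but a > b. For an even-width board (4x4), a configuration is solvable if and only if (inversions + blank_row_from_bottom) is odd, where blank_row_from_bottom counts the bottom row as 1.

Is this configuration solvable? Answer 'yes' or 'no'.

Inversions: 65
Blank is in row 1 (0-indexed from top), which is row 3 counting from the bottom (bottom = 1).
65 + 3 = 68, which is even, so the puzzle is not solvable.

Answer: no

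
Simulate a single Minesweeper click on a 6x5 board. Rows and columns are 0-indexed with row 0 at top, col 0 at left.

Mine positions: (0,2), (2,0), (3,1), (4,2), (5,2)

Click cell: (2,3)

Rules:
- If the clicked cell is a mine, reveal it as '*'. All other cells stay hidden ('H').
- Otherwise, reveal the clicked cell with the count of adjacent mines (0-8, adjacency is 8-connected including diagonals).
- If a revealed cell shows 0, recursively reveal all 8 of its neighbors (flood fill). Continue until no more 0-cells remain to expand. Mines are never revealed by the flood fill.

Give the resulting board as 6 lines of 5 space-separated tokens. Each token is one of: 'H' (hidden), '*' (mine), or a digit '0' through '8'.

H H H 1 0
H H 1 1 0
H H 1 0 0
H H 2 1 0
H H H 2 0
H H H 2 0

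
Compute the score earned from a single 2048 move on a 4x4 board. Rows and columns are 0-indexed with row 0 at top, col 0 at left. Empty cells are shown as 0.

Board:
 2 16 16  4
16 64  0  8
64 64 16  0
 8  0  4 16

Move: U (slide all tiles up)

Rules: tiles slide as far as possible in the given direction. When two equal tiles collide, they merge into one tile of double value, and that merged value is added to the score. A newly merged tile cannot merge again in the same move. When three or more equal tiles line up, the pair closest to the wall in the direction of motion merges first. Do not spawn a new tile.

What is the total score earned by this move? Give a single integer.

Slide up:
col 0: [2, 16, 64, 8] -> [2, 16, 64, 8]  score +0 (running 0)
col 1: [16, 64, 64, 0] -> [16, 128, 0, 0]  score +128 (running 128)
col 2: [16, 0, 16, 4] -> [32, 4, 0, 0]  score +32 (running 160)
col 3: [4, 8, 0, 16] -> [4, 8, 16, 0]  score +0 (running 160)
Board after move:
  2  16  32   4
 16 128   4   8
 64   0   0  16
  8   0   0   0

Answer: 160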